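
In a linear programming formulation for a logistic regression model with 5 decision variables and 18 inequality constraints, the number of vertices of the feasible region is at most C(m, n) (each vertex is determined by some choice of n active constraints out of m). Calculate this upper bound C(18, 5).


Each vertex corresponds to some choice of n active constraints out of m, so the number of vertices is at most C(m, n) = m! / (n!(m-n)!).
m = 18, n = 5
Numerator: 18 * 17 * 16 * 15 * 14
Denominator: 5! = 120
C(18, 5) = 8568


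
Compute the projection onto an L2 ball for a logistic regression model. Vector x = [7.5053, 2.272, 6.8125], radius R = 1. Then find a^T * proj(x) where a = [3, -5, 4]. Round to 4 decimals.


Step 1: Compute ||x|| (intermediates to 6 decimals).
||x|| = sqrt(7.5053^2 + 2.272^2 + 6.8125^2) = 10.387573
Step 2: Project.
Since ||x|| > R, scale = R/||x|| = 1/10.387573 = 0.096269, proj(x) = scale * x
proj(x) = [0.722528, 0.218723, 0.655833]
Step 3: Dot product.
a^T * proj(x) = 3*0.722528 - 5*0.218723 + 4*0.655833 = 3.6973


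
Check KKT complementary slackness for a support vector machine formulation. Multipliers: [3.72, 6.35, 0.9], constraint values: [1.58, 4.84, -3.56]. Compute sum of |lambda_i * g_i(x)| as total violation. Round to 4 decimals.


KKT complementary slackness check:
lambda_1 * g_1 = 3.72 * 1.58 = 5.8776
lambda_2 * g_2 = 6.35 * 4.84 = 30.734
lambda_3 * g_3 = 0.9 * -3.56 = -3.204
Total violation = 5.8776 + 30.734 + 3.204 = 39.8156


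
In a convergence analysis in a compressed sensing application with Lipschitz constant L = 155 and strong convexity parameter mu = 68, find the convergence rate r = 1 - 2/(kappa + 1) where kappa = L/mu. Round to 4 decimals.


Step 1: Compute the condition number.
kappa = L/mu = 155/68 = 2.2794
Step 2: Compute the convergence rate.
r = 1 - 2/(kappa + 1) = 1 - 2*mu/(L + mu) = (L - mu)/(L + mu) = 87/223 = 0.3901


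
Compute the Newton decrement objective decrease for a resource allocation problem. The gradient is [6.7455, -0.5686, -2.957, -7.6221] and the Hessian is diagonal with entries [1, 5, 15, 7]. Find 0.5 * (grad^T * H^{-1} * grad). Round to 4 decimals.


Step 1: H is diagonal, so H^(-1) * g = [6.7455, -0.1137, -0.1971, -1.0889].
Step 2: g^T H^(-1) g = sum_i g_i^2 / H_ii
  = (6.7455)^2/1 + (-0.5686)^2/5 + (-2.957)^2/15 + (-7.6221)^2/7
  = 45.5018 + 0.0647 + 0.5829 + 8.2995 = 54.4488
Step 3: Objective decrease = 0.5 * g^T H^(-1) g = 27.2244


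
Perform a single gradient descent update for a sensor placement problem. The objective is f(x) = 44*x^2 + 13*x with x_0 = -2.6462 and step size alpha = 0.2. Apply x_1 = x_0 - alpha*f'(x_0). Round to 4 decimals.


We compute the gradient at x_0 and apply the update.
f'(x) = 88*x + 13
f'(-2.6462) = 88*-2.6462 + 13 = -219.8656
x_1 = -2.6462 - 0.2*-219.8656 = 41.3269


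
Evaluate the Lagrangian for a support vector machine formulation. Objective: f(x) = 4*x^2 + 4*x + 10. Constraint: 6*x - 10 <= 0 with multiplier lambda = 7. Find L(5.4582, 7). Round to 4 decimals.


Step 1: Evaluate f(x).
f(5.4582) = 4*5.4582^2 + 4*5.4582 + 10 = 151.0006
Step 2: Evaluate g(x).
g(5.4582) = 6*5.4582 - 10 = 22.7492
Step 3: Compute Lagrangian.
L = 151.0006 + 7*22.7492 = 310.245


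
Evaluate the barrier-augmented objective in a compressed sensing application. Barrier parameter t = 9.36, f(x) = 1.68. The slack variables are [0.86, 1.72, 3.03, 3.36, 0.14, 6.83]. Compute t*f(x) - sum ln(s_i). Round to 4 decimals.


Step 1: Compute log-barrier.
ln values: [-0.1508, 0.5423, 1.1086, 1.2119, -1.9661, 1.9213]
phi = -(-0.1508 + 0.5423 + 1.1086 + 1.2119 - 1.9661 + 1.9213) = -2.6672
Step 2: Compute augmented objective.
t*f(x) = 9.36*1.68 = 15.7248
Total = 15.7248 - 2.6672 = 13.0576


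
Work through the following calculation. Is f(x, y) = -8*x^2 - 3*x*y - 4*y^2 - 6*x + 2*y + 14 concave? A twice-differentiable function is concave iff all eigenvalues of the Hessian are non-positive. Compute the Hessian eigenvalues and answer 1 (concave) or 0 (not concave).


The Hessian of f(x,y) = -8*x^2 - 3*x*y - 4*y^2 - 6*x + 2*y + 14 is:
H = [[-16, -3], [-3, -8]]
Trace = -16 - 8 = -24
Determinant = -16*-8 - (-3)^2 = 119
Discriminant = (-24)^2 - 4*119 = 100.0
Eigenvalues: lambda_1 = -17.0, lambda_2 = -7.0
The function is concave.

1


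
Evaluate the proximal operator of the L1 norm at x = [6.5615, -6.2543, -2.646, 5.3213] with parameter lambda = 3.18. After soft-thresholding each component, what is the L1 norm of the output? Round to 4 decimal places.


Soft-thresholding with lambda = 3.18:
prox(6.5615) = sign(6.5615)*max(|6.5615| - 3.18, 0) = 3.3815
prox(-6.2543) = sign(-6.2543)*max(|-6.2543| - 3.18, 0) = -3.0743
prox(-2.646) = sign(-2.646)*max(|-2.646| - 3.18, 0) = 0.0
prox(5.3213) = sign(5.3213)*max(|5.3213| - 3.18, 0) = 2.1413
prox(x) = [3.3815, -3.0743, 0.0, 2.1413]
||prox(x)||_1 = 3.3815 + 3.0743 + 0.0 + 2.1413 = 8.5971


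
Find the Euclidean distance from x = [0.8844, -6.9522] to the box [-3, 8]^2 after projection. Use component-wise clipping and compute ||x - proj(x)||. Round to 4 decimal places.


Project each component onto [-3, 8].
clip(0.8844) = 0.8844, clip(-6.9522) = -3.0
Projection = [0.8844, -3.0]
Squared diffs: [0.0, 15.6199]
Distance = sqrt(15.6199) = 3.9522


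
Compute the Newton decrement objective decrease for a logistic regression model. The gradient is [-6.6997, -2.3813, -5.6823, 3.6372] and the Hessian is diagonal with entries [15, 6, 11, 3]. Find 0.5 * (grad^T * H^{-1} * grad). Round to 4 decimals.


Step 1: H is diagonal, so H^(-1) * g = [-0.4466, -0.3969, -0.5166, 1.2124].
Step 2: g^T H^(-1) g = sum_i g_i^2 / H_ii
  = (-6.6997)^2/15 + (-2.3813)^2/6 + (-5.6823)^2/11 + (3.6372)^2/3
  = 2.9924 + 0.9451 + 2.9353 + 4.4097 = 11.2826
Step 3: Objective decrease = 0.5 * g^T H^(-1) g = 5.6413


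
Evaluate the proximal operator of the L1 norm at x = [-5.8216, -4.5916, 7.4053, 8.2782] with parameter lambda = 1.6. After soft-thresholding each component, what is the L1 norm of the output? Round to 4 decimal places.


Soft-thresholding with lambda = 1.6:
prox(-5.8216) = sign(-5.8216)*max(|-5.8216| - 1.6, 0) = -4.2216
prox(-4.5916) = sign(-4.5916)*max(|-4.5916| - 1.6, 0) = -2.9916
prox(7.4053) = sign(7.4053)*max(|7.4053| - 1.6, 0) = 5.8053
prox(8.2782) = sign(8.2782)*max(|8.2782| - 1.6, 0) = 6.6782
prox(x) = [-4.2216, -2.9916, 5.8053, 6.6782]
||prox(x)||_1 = 4.2216 + 2.9916 + 5.8053 + 6.6782 = 19.6967


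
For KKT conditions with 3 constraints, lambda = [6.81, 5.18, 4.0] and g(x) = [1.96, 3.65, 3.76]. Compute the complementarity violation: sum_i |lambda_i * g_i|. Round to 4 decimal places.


KKT complementary slackness check:
lambda_1 * g_1 = 6.81 * 1.96 = 13.3476
lambda_2 * g_2 = 5.18 * 3.65 = 18.907
lambda_3 * g_3 = 4.0 * 3.76 = 15.04
Total violation = 13.3476 + 18.907 + 15.04 = 47.2946


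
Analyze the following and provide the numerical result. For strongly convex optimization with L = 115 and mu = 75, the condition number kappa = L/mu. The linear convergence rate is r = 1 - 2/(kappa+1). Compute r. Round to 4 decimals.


Step 1: Compute the condition number.
kappa = L/mu = 115/75 = 1.5333
Step 2: Compute the convergence rate.
r = 1 - 2/(kappa + 1) = 1 - 2*mu/(L + mu) = (L - mu)/(L + mu) = 40/190 = 0.2105


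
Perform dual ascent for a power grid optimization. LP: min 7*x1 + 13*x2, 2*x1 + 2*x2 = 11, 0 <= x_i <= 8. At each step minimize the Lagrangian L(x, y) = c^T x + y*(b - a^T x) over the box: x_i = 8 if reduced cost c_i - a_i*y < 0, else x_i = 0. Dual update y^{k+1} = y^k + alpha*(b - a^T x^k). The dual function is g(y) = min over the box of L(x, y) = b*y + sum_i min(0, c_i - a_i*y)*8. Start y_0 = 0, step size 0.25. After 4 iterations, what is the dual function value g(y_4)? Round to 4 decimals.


Dual ascent for LP: min 7*x1 + 13*x2, 2*x1 + 2*x2 = 11, 0 <= x_i <= 8
Step 1: y^k = 0.0, reduced costs: (7.0, 13.0)
  x^k = (0.0, 0.0), subgradient = b - a^T x = 11.0
  y^{k+1} = 0.0 + 0.25*11.0 = 2.75
Step 2: y^k = 2.75, reduced costs: (1.5, 7.5)
  x^k = (0.0, 0.0), subgradient = b - a^T x = 11.0
  y^{k+1} = 2.75 + 0.25*11.0 = 5.5
Step 3: y^k = 5.5, reduced costs: (-4.0, 2.0)
  x^k = (8.0, 0.0), subgradient = b - a^T x = -5.0
  y^{k+1} = 5.5 + 0.25*-5.0 = 4.25
Step 4: y^k = 4.25, reduced costs: (-1.5, 4.5)
  x^k = (8.0, 0.0), subgradient = b - a^T x = -5.0
  y^{k+1} = 4.25 + 0.25*-5.0 = 3.0
Dual objective at y_4 = 3.0: reduced costs (1.0, 7.0), box minimizer x = (0.0, 0.0)
g(y_4) = b*y + (c1 - a1*y)*x1 + (c2 - a2*y)*x2 = 11*3.0 + 1.0*0.0 + 7.0*0.0 = 33.0 + 0.0 + 0.0 = 33.0


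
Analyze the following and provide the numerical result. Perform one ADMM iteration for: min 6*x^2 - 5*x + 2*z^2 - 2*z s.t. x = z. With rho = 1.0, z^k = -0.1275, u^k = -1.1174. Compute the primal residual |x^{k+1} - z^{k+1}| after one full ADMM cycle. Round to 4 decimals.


ADMM iteration with rho = 1.0, z^k = -0.1275, u^k = -1.1174
Step 1: x-update.
Minimize 6*x^2 - 5*x + (1.0/2)*(x + 0.1275 - 1.1174)^2
FOC: (2*6 + 1.0)*x = 5 + 1.0*(-0.1275 + 1.1174)
x^{k+1} = 0.4608
Step 2: z-update.
Minimize 2*z^2 - 2*z + (1.0/2)*(0.4608 - z - 1.1174)^2
FOC: (2*2 + 1.0)*z = 2 + 1.0*(0.4608 - 1.1174)
z^{k+1} = 0.2687
Step 3: u-update.
u^{k+1} = -1.1174 + 0.4608 - 0.2687 = -0.9253
Step 4: Primal residual = |0.4608 - 0.2687| = 0.1921


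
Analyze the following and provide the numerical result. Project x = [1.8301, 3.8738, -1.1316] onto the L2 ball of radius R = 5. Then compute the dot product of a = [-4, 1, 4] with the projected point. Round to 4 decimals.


Step 1: Compute ||x|| (intermediates to 6 decimals).
||x|| = sqrt(1.8301^2 + 3.8738^2 + (-1.1316)^2) = 4.431265
Step 2: Project.
Since ||x|| <= R, proj = x (no scaling needed).
proj(x) = [1.8301, 3.8738, -1.1316]
Step 3: Dot product.
a^T * proj(x) = -4*1.8301 + 1*3.8738 + 4*(-1.1316) = -7.973


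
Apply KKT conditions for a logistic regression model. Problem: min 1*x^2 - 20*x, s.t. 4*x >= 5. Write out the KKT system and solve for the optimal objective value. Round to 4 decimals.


Step 1: Try lambda = 0 (constraint inactive).
Stationarity: 2*1*x - 20 = 0
x* = 20/(2*1) = 10.0
Check constraint: 4*10.0 = 40.0 >= 5 -- satisfied.
Step 2: Compute optimal value.
f(x*) = 1*10.0^2 - 20*10.0 = -100.0


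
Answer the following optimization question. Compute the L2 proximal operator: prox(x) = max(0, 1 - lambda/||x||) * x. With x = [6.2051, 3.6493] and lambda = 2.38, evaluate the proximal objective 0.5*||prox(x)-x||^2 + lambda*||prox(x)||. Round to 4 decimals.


Step 1: Compute ||x||.
||x|| = 7.1987
Step 2: Compute scaling factor.
scale = max(0, 1 - 2.38/7.1987) = 0.6694
Step 3: prox(x) = [4.1536, 2.4428]
||prox(x)|| = 4.8187
Step 4: Proximal objective.
0.5*||prox-x||^2 = 2.8322
lambda*||prox|| = 11.4685
Total = 14.3006


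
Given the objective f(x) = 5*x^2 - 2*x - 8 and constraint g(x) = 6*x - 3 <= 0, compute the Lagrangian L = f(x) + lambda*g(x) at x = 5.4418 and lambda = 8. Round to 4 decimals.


Step 1: Evaluate f(x).
f(5.4418) = 5*5.4418^2 - 2*5.4418 - 8 = 129.1823
Step 2: Evaluate g(x).
g(5.4418) = 6*5.4418 - 3 = 29.6508
Step 3: Compute Lagrangian.
L = 129.1823 + 8*29.6508 = 366.3887


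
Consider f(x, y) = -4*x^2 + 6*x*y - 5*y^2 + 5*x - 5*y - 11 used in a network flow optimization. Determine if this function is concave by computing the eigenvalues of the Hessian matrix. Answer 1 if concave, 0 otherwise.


The Hessian of f(x,y) = -4*x^2 + 6*x*y - 5*y^2 + 5*x - 5*y - 11 is:
H = [[-8, 6], [6, -10]]
Trace = -8 - 10 = -18
Determinant = -8*-10 - (6)^2 = 44
Discriminant = (-18)^2 - 4*44 = 148.0
Eigenvalues: lambda_1 = -15.0828, lambda_2 = -2.9172
The function is concave.

1


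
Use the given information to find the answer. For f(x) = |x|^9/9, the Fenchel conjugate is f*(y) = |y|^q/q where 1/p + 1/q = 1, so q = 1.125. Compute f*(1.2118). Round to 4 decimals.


The conjugate exponent q satisfies 1/p + 1/q = 1.
p = 9, so q = 9/(9 - 1) = 1.125
|y|^q = 1.2118^1.125 = 1.2413
f*(1.2118) = 1.2413 / 1.125 = 1.1033


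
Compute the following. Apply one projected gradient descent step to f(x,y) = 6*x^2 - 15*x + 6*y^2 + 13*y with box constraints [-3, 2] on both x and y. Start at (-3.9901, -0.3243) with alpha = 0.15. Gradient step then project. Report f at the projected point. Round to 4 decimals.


Step 1: Compute gradient at (-3.9901, -0.3243).
grad_x = 2*6*-3.9901 - 15 = -62.8812
grad_y = 2*6*-0.3243 + 13 = 9.1084
Step 2: Gradient step.
x_raw = -3.9901 - 0.15*-62.8812 = 5.4421
y_raw = -0.3243 - 0.15*9.1084 = -1.6906
Step 3: Project onto [-3, 2].
x_proj = clip(5.4421) = 2.0
y_proj = clip(-1.6906) = -1.6906
Step 4: Evaluate f.
f(2.0, -1.6906) = -10.8293


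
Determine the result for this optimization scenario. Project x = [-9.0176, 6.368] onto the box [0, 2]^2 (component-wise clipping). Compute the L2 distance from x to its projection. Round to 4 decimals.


Project each component onto [0, 2].
clip(-9.0176) = 0.0, clip(6.368) = 2.0
Projection = [0.0, 2.0]
Squared diffs: [81.3171, 19.0794]
Distance = sqrt(100.3965) = 10.0198


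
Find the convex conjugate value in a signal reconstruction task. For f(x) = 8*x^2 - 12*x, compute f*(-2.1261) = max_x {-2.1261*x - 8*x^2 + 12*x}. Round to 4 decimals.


f*(y) = sup_x {y*x - a*x^2 - b*x} = sup_x {(y-b)*x - a*x^2}
FOC: (y - b) - 2a*x = 0 => x* = (y - b)/(2a)
x* = (-2.1261 + 12)/(2*8) = 0.6171
f*(-2.1261) = (y-b)^2/(4a) = (-2.1261 + 12)^2/(4*8)
= 97.4939/32 = 3.0467


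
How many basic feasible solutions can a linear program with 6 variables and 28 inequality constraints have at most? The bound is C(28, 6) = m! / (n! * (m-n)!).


Each vertex corresponds to some choice of n active constraints out of m, so the number of vertices is at most C(m, n) = m! / (n!(m-n)!).
m = 28, n = 6
Numerator: 28 * 27 * 26 * 25 * 24 * 23
Denominator: 6! = 720
C(28, 6) = 376740


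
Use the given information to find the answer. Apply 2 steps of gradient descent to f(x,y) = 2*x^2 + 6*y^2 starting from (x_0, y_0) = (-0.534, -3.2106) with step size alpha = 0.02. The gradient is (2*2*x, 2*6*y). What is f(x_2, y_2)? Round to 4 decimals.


Gradient descent on f(x,y) = 2*x^2 + 6*y^2.
Starting point: (-0.534, -3.2106), alpha = 0.02
Step 1: grad_x = 2*2*-0.534 = -2.136, grad_y = 2*6*-3.2106 = -38.5272
  x_1 = -0.534 - 0.02*-2.136 = -0.4913
  y_1 = -3.2106 - 0.02*-38.5272 = -2.4401
Step 2: grad_x = 2*2*-0.4913 = -1.9651, grad_y = 2*6*-2.4401 = -29.2807
  x_2 = -0.4913 - 0.02*-1.9651 = -0.452
  y_2 = -2.4401 - 0.02*-29.2807 = -1.8544
f(-0.452, -1.8544) = 2*(-0.452)^2 + 6*(-1.8544)^2 = 21.0423


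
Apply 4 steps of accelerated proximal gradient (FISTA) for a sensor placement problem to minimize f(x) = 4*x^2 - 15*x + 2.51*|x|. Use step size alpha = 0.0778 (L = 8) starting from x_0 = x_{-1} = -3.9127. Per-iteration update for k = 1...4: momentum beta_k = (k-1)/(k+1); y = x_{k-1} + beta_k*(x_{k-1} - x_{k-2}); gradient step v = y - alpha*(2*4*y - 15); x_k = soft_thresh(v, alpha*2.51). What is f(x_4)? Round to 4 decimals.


FISTA on f(x) = 4*x^2 - 15*x + 2.51*|x|
L = 8, alpha = 0.0778
Iteration 1: beta = 0.0, y = -3.9127 + 0.0*(-3.9127 + 3.9127) = -3.9127
  grad(y) = -46.3016, v = y - alpha*grad = -0.3104
  prox(v) = soft_thresh(-0.3104, 0.1953) = -0.1152
Iteration 2: beta = 0.3333, y = -0.1152 + 0.3333*(-0.1152 + 3.9127) = 1.1507
  grad(y) = -5.7945, v = y - alpha*grad = 1.6015
  prox(v) = soft_thresh(1.6015, 0.1953) = 1.4062
Iteration 3: beta = 0.5, y = 1.4062 + 0.5*(1.4062 + 0.1152) = 2.1669
  grad(y) = 2.3353, v = y - alpha*grad = 1.9852
  prox(v) = soft_thresh(1.9852, 0.1953) = 1.7899
Iteration 4: beta = 0.6, y = 1.7899 + 0.6*(1.7899 - 1.4062) = 2.0202
  grad(y) = 1.1615, v = y - alpha*grad = 1.9298
  prox(v) = soft_thresh(1.9298, 0.1953) = 1.7345
f(x_4) = 4*1.7345^2 - 15*1.7345 + 2.51*|1.7345| = -9.6299


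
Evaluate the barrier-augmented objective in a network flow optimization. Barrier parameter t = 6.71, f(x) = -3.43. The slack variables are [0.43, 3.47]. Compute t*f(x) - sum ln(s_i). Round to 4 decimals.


Step 1: Compute log-barrier.
ln values: [-0.844, 1.2442]
phi = -(-0.844 + 1.2442) = -0.4002
Step 2: Compute augmented objective.
t*f(x) = 6.71*-3.43 = -23.0153
Total = -23.0153 - 0.4002 = -23.4155


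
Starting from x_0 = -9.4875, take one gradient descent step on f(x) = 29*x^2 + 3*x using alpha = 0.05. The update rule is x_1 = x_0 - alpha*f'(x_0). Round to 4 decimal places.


We compute the gradient at x_0 and apply the update.
f'(x) = 58*x + 3
f'(-9.4875) = 58*-9.4875 + 3 = -547.275
x_1 = -9.4875 - 0.05*-547.275 = 17.8763


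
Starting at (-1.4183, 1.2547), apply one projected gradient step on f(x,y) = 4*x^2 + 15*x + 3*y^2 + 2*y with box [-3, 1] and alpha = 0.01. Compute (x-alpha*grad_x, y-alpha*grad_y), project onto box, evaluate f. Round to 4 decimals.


Step 1: Compute gradient at (-1.4183, 1.2547).
grad_x = 2*4*-1.4183 + 15 = 3.6536
grad_y = 2*3*1.2547 + 2 = 9.5282
Step 2: Gradient step.
x_raw = -1.4183 - 0.01*3.6536 = -1.4548
y_raw = 1.2547 - 0.01*9.5282 = 1.1594
Step 3: Project onto [-3, 1].
x_proj = clip(-1.4548) = -1.4548
y_proj = clip(1.1594) = 1.0
Step 4: Evaluate f.
f(-1.4548, 1.0) = -8.3563


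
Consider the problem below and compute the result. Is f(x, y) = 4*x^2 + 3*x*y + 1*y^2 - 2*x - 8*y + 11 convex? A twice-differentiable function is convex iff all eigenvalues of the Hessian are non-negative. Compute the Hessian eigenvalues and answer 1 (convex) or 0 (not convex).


The Hessian of f(x,y) = 4*x^2 + 3*x*y + 1*y^2 - 2*x - 8*y + 11 is:
H = [[8, 3], [3, 2]]
Trace = 8 + 2 = 10
Determinant = 8*2 - (3)^2 = 7
Discriminant = (10)^2 - 4*7 = 72.0
Eigenvalues: lambda_1 = 0.7574, lambda_2 = 9.2426
The function is convex.

1


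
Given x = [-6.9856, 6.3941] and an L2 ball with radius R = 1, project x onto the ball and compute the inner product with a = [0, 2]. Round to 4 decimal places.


Step 1: Compute ||x|| (intermediates to 6 decimals).
||x|| = sqrt((-6.9856)^2 + 6.3941^2) = 9.470117
Step 2: Project.
Since ||x|| > R, scale = R/||x|| = 1/9.470117 = 0.105595, proj(x) = scale * x
proj(x) = [-0.737644, 0.675185]
Step 3: Dot product.
a^T * proj(x) = 0*(-0.737644) + 2*0.675185 = 1.3504


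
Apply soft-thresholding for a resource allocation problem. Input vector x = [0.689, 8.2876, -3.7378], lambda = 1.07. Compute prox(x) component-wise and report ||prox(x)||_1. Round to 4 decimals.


Soft-thresholding with lambda = 1.07:
prox(0.689) = sign(0.689)*max(|0.689| - 1.07, 0) = 0.0
prox(8.2876) = sign(8.2876)*max(|8.2876| - 1.07, 0) = 7.2176
prox(-3.7378) = sign(-3.7378)*max(|-3.7378| - 1.07, 0) = -2.6678
prox(x) = [0.0, 7.2176, -2.6678]
||prox(x)||_1 = 0.0 + 7.2176 + 2.6678 = 9.8854


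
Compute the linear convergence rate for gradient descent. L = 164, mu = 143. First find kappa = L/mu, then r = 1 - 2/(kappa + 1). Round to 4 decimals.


Step 1: Compute the condition number.
kappa = L/mu = 164/143 = 1.1469
Step 2: Compute the convergence rate.
r = 1 - 2/(kappa + 1) = 1 - 2*mu/(L + mu) = (L - mu)/(L + mu) = 21/307 = 0.0684


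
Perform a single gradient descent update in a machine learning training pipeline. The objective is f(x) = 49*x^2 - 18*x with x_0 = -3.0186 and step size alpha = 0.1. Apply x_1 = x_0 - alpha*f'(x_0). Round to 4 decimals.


We compute the gradient at x_0 and apply the update.
f'(x) = 98*x - 18
f'(-3.0186) = 98*-3.0186 - 18 = -313.8228
x_1 = -3.0186 - 0.1*-313.8228 = 28.3637


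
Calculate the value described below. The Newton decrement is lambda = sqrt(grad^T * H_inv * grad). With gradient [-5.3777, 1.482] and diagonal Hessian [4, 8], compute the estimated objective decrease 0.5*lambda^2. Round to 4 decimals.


Step 1: H is diagonal, so H^(-1) * g = [-1.3444, 0.1853].
Step 2: g^T H^(-1) g = sum_i g_i^2 / H_ii
  = (-5.3777)^2/4 + (1.482)^2/8
  = 7.2299 + 0.2745 = 7.5045
Step 3: Objective decrease = 0.5 * g^T H^(-1) g = 3.7522


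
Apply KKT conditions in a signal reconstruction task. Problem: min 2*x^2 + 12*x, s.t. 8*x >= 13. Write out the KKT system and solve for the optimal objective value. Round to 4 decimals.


Step 1: Try lambda = 0 (constraint inactive).
x_unc = -12/(2*2) = -3.0
Check: 8*-3.0 = -24.0 < 13 -- violated!
Step 2: Constraint must be active: 8*x = 13
x* = 13/8 = 1.625
lambda = (2*2*1.625 + 12)/8 = 2.3125
Step 3: Compute optimal value.
f(x*) = 2*1.625^2 + 12*1.625 = 24.7813


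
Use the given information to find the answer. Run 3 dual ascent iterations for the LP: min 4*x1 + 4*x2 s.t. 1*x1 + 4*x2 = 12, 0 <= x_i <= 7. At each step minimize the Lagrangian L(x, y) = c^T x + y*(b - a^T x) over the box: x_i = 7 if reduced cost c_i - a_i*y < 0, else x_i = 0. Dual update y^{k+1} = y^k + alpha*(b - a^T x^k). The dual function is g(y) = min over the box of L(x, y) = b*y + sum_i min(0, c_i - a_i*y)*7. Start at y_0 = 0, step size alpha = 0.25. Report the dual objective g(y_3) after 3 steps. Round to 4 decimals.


Dual ascent for LP: min 4*x1 + 4*x2, 1*x1 + 4*x2 = 12, 0 <= x_i <= 7
Step 1: y^k = 0.0, reduced costs: (4.0, 4.0)
  x^k = (0.0, 0.0), subgradient = b - a^T x = 12.0
  y^{k+1} = 0.0 + 0.25*12.0 = 3.0
Step 2: y^k = 3.0, reduced costs: (1.0, -8.0)
  x^k = (0.0, 7.0), subgradient = b - a^T x = -16.0
  y^{k+1} = 3.0 + 0.25*-16.0 = -1.0
Step 3: y^k = -1.0, reduced costs: (5.0, 8.0)
  x^k = (0.0, 0.0), subgradient = b - a^T x = 12.0
  y^{k+1} = -1.0 + 0.25*12.0 = 2.0
Dual objective at y_3 = 2.0: reduced costs (2.0, -4.0), box minimizer x = (0.0, 7.0)
g(y_3) = b*y + (c1 - a1*y)*x1 + (c2 - a2*y)*x2 = 12*2.0 + 2.0*0.0 + (-4.0)*7.0 = 24.0 + 0.0 - 28.0 = -4.0


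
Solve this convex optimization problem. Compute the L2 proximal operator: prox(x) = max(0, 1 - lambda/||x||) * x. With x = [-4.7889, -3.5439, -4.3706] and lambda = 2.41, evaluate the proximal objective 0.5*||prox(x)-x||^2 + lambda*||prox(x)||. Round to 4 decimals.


Step 1: Compute ||x||.
||x|| = 7.3888
Step 2: Compute scaling factor.
scale = max(0, 1 - 2.41/7.3888) = 0.6738
Step 3: prox(x) = [-3.2269, -2.388, -2.9451]
||prox(x)|| = 4.9788
Step 4: Proximal objective.
0.5*||prox-x||^2 = 2.9041
lambda*||prox|| = 11.9989
Total = 14.9031


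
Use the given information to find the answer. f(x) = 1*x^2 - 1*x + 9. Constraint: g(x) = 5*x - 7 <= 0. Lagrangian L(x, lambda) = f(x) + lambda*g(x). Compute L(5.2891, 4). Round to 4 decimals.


Step 1: Evaluate f(x).
f(5.2891) = 1*5.2891^2 - 1*5.2891 + 9 = 31.6855
Step 2: Evaluate g(x).
g(5.2891) = 5*5.2891 - 7 = 19.4455
Step 3: Compute Lagrangian.
L = 31.6855 + 4*19.4455 = 109.4675


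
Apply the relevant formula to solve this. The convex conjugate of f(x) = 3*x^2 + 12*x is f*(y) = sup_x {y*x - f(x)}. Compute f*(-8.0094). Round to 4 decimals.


f*(y) = sup_x {y*x - a*x^2 - b*x} = sup_x {(y-b)*x - a*x^2}
FOC: (y - b) - 2a*x = 0 => x* = (y - b)/(2a)
x* = (-8.0094 - 12)/(2*3) = -3.3349
f*(-8.0094) = (y-b)^2/(4a) = (-8.0094 - 12)^2/(4*3)
= 400.3761/12 = 33.3647


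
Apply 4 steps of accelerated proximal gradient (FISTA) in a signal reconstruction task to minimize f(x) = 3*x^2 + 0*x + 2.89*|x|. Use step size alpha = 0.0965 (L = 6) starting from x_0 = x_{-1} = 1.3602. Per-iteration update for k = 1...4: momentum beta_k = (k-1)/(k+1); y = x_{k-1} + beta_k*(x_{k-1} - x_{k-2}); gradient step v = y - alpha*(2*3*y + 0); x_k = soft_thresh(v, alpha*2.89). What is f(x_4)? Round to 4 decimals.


FISTA on f(x) = 3*x^2 + 0*x + 2.89*|x|
L = 6, alpha = 0.0965
Iteration 1: beta = 0.0, y = 1.3602 + 0.0*(1.3602 - 1.3602) = 1.3602
  grad(y) = 8.1612, v = y - alpha*grad = 0.5726
  prox(v) = soft_thresh(0.5726, 0.2789) = 0.2938
Iteration 2: beta = 0.3333, y = 0.2938 + 0.3333*(0.2938 - 1.3602) = -0.0617
  grad(y) = -0.3703, v = y - alpha*grad = -0.026
  prox(v) = soft_thresh(-0.026, 0.2789) = 0.0
Iteration 3: beta = 0.5, y = 0.0 + 0.5*(0.0 - 0.2938) = -0.1469
  grad(y) = -0.8813, v = y - alpha*grad = -0.0618
  prox(v) = soft_thresh(-0.0618, 0.2789) = 0.0
Iteration 4: beta = 0.6, y = 0.0 + 0.6*(0.0 - 0.0) = 0.0
  grad(y) = 0.0, v = y - alpha*grad = 0.0
  prox(v) = soft_thresh(0.0, 0.2789) = 0.0
f(x_4) = 3*0.0^2 + 0*0.0 + 2.89*|0.0| = 0.0


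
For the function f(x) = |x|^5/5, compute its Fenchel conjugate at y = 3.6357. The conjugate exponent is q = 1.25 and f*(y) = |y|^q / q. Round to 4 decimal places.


The conjugate exponent q satisfies 1/p + 1/q = 1.
p = 5, so q = 5/(5 - 1) = 1.25
|y|^q = 3.6357^1.25 = 5.0204
f*(3.6357) = 5.0204 / 1.25 = 4.0163


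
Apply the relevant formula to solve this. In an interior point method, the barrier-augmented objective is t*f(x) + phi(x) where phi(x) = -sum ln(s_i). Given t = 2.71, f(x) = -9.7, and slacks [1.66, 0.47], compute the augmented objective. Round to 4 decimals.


Step 1: Compute log-barrier.
ln values: [0.5068, -0.755]
phi = -(0.5068 - 0.755) = 0.2482
Step 2: Compute augmented objective.
t*f(x) = 2.71*-9.7 = -26.287
Total = -26.287 + 0.2482 = -26.0388


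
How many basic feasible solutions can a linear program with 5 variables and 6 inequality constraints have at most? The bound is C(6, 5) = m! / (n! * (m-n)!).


Each vertex corresponds to some choice of n active constraints out of m, so the number of vertices is at most C(m, n) = m! / (n!(m-n)!).
m = 6, n = 5
Numerator: 6 * 5 * 4 * 3 * 2
Denominator: 5! = 120
C(6, 5) = 6


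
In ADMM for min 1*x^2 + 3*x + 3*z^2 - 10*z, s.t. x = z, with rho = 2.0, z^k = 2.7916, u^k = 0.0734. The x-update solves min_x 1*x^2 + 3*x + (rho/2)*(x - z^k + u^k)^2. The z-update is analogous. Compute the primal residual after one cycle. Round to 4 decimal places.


ADMM iteration with rho = 2.0, z^k = 2.7916, u^k = 0.0734
Step 1: x-update.
Minimize 1*x^2 + 3*x + (2.0/2)*(x - 2.7916 + 0.0734)^2
FOC: (2*1 + 2.0)*x = -3 + 2.0*(2.7916 - 0.0734)
x^{k+1} = 0.6091
Step 2: z-update.
Minimize 3*z^2 - 10*z + (2.0/2)*(0.6091 - z + 0.0734)^2
FOC: (2*3 + 2.0)*z = 10 + 2.0*(0.6091 + 0.0734)
z^{k+1} = 1.4206
Step 3: u-update.
u^{k+1} = 0.0734 + 0.6091 - 1.4206 = -0.7381
Step 4: Primal residual = |0.6091 - 1.4206| = 0.8115


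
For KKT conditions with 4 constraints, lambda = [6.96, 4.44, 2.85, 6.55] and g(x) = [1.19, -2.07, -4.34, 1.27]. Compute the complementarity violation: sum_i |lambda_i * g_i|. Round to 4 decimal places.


KKT complementary slackness check:
lambda_1 * g_1 = 6.96 * 1.19 = 8.2824
lambda_2 * g_2 = 4.44 * -2.07 = -9.1908
lambda_3 * g_3 = 2.85 * -4.34 = -12.369
lambda_4 * g_4 = 6.55 * 1.27 = 8.3185
Total violation = 8.2824 + 9.1908 + 12.369 + 8.3185 = 38.1607


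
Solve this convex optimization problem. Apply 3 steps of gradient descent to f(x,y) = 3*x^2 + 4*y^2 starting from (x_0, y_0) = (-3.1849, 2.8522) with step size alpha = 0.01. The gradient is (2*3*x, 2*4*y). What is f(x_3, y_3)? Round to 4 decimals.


Gradient descent on f(x,y) = 3*x^2 + 4*y^2.
Starting point: (-3.1849, 2.8522), alpha = 0.01
Step 1: grad_x = 2*3*-3.1849 = -19.1094, grad_y = 2*4*2.8522 = 22.8176
  x_1 = -3.1849 - 0.01*-19.1094 = -2.9938
  y_1 = 2.8522 - 0.01*22.8176 = 2.624
Step 2: grad_x = 2*3*-2.9938 = -17.9628, grad_y = 2*4*2.624 = 20.9922
  x_2 = -2.9938 - 0.01*-17.9628 = -2.8142
  y_2 = 2.624 - 0.01*20.9922 = 2.4141
Step 3: grad_x = 2*3*-2.8142 = -16.8851, grad_y = 2*4*2.4141 = 19.3128
  x_3 = -2.8142 - 0.01*-16.8851 = -2.6453
  y_3 = 2.4141 - 0.01*19.3128 = 2.221
f(-2.6453, 2.221) = 3*(-2.6453)^2 + 4*2.221^2 = 40.7242


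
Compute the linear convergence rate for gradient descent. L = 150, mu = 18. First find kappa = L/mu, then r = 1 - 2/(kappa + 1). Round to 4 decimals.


Step 1: Compute the condition number.
kappa = L/mu = 150/18 = 8.3333
Step 2: Compute the convergence rate.
r = 1 - 2/(kappa + 1) = 1 - 2*mu/(L + mu) = (L - mu)/(L + mu) = 132/168 = 0.7857


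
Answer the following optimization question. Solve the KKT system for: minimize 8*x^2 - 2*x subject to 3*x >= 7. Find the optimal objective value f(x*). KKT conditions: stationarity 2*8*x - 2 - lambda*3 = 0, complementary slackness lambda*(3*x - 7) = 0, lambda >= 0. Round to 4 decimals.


Step 1: Try lambda = 0 (constraint inactive).
x_unc = 2/(2*8) = 0.125
Check: 3*0.125 = 0.375 < 7 -- violated!
Step 2: Constraint must be active: 3*x = 7
x* = 7/3 = 2.3333 (rounded; the exact value 7/3 is used below)
lambda = (2*8*(7/3) - 2)/3 = 11.7778
Step 3: Compute optimal value.
f(x*) = 8*(7/3)^2 - 2*(7/3) = 38.8889


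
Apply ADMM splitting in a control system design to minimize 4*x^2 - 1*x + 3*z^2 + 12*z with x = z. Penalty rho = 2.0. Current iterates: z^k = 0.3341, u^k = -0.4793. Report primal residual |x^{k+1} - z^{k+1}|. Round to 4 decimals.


ADMM iteration with rho = 2.0, z^k = 0.3341, u^k = -0.4793
Step 1: x-update.
Minimize 4*x^2 - 1*x + (2.0/2)*(x - 0.3341 - 0.4793)^2
FOC: (2*4 + 2.0)*x = 1 + 2.0*(0.3341 + 0.4793)
x^{k+1} = 0.2627
Step 2: z-update.
Minimize 3*z^2 + 12*z + (2.0/2)*(0.2627 - z - 0.4793)^2
FOC: (2*3 + 2.0)*z = -12 + 2.0*(0.2627 - 0.4793)
z^{k+1} = -1.5542
Step 3: u-update.
u^{k+1} = -0.4793 + 0.2627 + 1.5542 = 1.3375
Step 4: Primal residual = |0.2627 + 1.5542| = 1.8168


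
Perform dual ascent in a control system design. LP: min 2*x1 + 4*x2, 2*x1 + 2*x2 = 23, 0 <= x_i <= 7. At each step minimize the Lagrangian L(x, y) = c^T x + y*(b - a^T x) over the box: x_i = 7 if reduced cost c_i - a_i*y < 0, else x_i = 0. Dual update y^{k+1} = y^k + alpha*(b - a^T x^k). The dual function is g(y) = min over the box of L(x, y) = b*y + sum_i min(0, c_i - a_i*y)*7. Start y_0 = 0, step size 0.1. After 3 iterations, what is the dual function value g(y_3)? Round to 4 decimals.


Dual ascent for LP: min 2*x1 + 4*x2, 2*x1 + 2*x2 = 23, 0 <= x_i <= 7
Step 1: y^k = 0.0, reduced costs: (2.0, 4.0)
  x^k = (0.0, 0.0), subgradient = b - a^T x = 23.0
  y^{k+1} = 0.0 + 0.1*23.0 = 2.3
Step 2: y^k = 2.3, reduced costs: (-2.6, -0.6)
  x^k = (7.0, 7.0), subgradient = b - a^T x = -5.0
  y^{k+1} = 2.3 + 0.1*-5.0 = 1.8
Step 3: y^k = 1.8, reduced costs: (-1.6, 0.4)
  x^k = (7.0, 0.0), subgradient = b - a^T x = 9.0
  y^{k+1} = 1.8 + 0.1*9.0 = 2.7
Dual objective at y_3 = 2.7: reduced costs (-3.4, -1.4), box minimizer x = (7.0, 7.0)
g(y_3) = b*y + (c1 - a1*y)*x1 + (c2 - a2*y)*x2 = 23*2.7 + (-3.4)*7.0 + (-1.4)*7.0 = 62.1 - 23.8 - 9.8 = 28.5


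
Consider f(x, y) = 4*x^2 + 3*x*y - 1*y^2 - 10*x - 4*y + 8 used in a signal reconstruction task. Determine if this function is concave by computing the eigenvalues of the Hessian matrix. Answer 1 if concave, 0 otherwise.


The Hessian of f(x,y) = 4*x^2 + 3*x*y - 1*y^2 - 10*x - 4*y + 8 is:
H = [[8, 3], [3, -2]]
Trace = 8 - 2 = 6
Determinant = 8*-2 - (3)^2 = -25
Discriminant = (6)^2 - 4*-25 = 136.0
Eigenvalues: lambda_1 = -2.831, lambda_2 = 8.831
The function is not concave.

0


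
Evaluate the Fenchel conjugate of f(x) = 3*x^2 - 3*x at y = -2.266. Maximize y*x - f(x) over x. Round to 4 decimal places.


f*(y) = sup_x {y*x - a*x^2 - b*x} = sup_x {(y-b)*x - a*x^2}
FOC: (y - b) - 2a*x = 0 => x* = (y - b)/(2a)
x* = (-2.266 + 3)/(2*3) = 0.1223
f*(-2.266) = (y-b)^2/(4a) = (-2.266 + 3)^2/(4*3)
= 0.5388/12 = 0.0449


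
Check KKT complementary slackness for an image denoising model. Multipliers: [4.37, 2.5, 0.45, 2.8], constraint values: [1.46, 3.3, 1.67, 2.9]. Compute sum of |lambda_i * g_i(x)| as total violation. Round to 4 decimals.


KKT complementary slackness check:
lambda_1 * g_1 = 4.37 * 1.46 = 6.3802
lambda_2 * g_2 = 2.5 * 3.3 = 8.25
lambda_3 * g_3 = 0.45 * 1.67 = 0.7515
lambda_4 * g_4 = 2.8 * 2.9 = 8.12
Total violation = 6.3802 + 8.25 + 0.7515 + 8.12 = 23.5017


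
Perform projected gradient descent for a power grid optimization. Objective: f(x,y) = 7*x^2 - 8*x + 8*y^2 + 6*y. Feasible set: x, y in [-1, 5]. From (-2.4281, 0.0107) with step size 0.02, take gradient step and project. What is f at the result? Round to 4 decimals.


Step 1: Compute gradient at (-2.4281, 0.0107).
grad_x = 2*7*-2.4281 - 8 = -41.9934
grad_y = 2*8*0.0107 + 6 = 6.1712
Step 2: Gradient step.
x_raw = -2.4281 - 0.02*-41.9934 = -1.5882
y_raw = 0.0107 - 0.02*6.1712 = -0.1127
Step 3: Project onto [-1, 5].
x_proj = clip(-1.5882) = -1.0
y_proj = clip(-0.1127) = -0.1127
Step 4: Evaluate f.
f(-1.0, -0.1127) = 14.4253


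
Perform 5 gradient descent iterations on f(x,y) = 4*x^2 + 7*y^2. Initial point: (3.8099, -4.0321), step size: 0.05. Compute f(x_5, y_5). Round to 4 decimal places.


Gradient descent on f(x,y) = 4*x^2 + 7*y^2.
Starting point: (3.8099, -4.0321), alpha = 0.05
Step 1: grad_x = 2*4*3.8099 = 30.4792, grad_y = 2*7*-4.0321 = -56.4494
  x_1 = 3.8099 - 0.05*30.4792 = 2.2859
  y_1 = -4.0321 - 0.05*-56.4494 = -1.2096
Step 2: grad_x = 2*4*2.2859 = 18.2875, grad_y = 2*7*-1.2096 = -16.9348
  x_2 = 2.2859 - 0.05*18.2875 = 1.3716
  y_2 = -1.2096 - 0.05*-16.9348 = -0.3629
Step 3: grad_x = 2*4*1.3716 = 10.9725, grad_y = 2*7*-0.3629 = -5.0804
  x_3 = 1.3716 - 0.05*10.9725 = 0.8229
  y_3 = -0.3629 - 0.05*-5.0804 = -0.1089
Step 4: grad_x = 2*4*0.8229 = 6.5835, grad_y = 2*7*-0.1089 = -1.5241
  x_4 = 0.8229 - 0.05*6.5835 = 0.4938
  y_4 = -0.1089 - 0.05*-1.5241 = -0.0327
Step 5: grad_x = 2*4*0.4938 = 3.9501, grad_y = 2*7*-0.0327 = -0.4572
  x_5 = 0.4938 - 0.05*3.9501 = 0.2963
  y_5 = -0.0327 - 0.05*-0.4572 = -0.0098
f(0.2963, -0.0098) = 4*0.2963^2 + 7*(-0.0098)^2 = 0.3517


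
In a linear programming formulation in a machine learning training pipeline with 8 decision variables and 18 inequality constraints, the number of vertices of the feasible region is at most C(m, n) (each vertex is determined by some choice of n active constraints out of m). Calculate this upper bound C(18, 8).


Each vertex corresponds to some choice of n active constraints out of m, so the number of vertices is at most C(m, n) = m! / (n!(m-n)!).
m = 18, n = 8
Numerator: 18 * 17 * 16 * 15 * 14 * 13 * 12 * 11
Denominator: 8! = 40320
C(18, 8) = 43758


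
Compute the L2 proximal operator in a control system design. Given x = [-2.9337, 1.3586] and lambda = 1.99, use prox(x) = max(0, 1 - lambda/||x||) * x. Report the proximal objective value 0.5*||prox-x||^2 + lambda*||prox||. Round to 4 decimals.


Step 1: Compute ||x||.
||x|| = 3.233
Step 2: Compute scaling factor.
scale = max(0, 1 - 1.99/3.233) = 0.3845
Step 3: prox(x) = [-1.1279, 0.5223]
||prox(x)|| = 1.243
Step 4: Proximal objective.
0.5*||prox-x||^2 = 1.9801
lambda*||prox|| = 2.4736
Total = 4.4537


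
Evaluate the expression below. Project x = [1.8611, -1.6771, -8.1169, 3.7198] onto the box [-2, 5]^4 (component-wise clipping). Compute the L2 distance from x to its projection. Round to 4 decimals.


Project each component onto [-2, 5].
clip(1.8611) = 1.8611, clip(-1.6771) = -1.6771, clip(-8.1169) = -2.0, clip(3.7198) = 3.7198
Projection = [1.8611, -1.6771, -2.0, 3.7198]
Squared diffs: [0.0, 0.0, 37.4165, 0.0]
Distance = sqrt(37.4165) = 6.1169


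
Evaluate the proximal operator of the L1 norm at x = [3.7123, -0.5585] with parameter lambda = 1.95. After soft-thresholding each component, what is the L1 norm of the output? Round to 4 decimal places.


Soft-thresholding with lambda = 1.95:
prox(3.7123) = sign(3.7123)*max(|3.7123| - 1.95, 0) = 1.7623
prox(-0.5585) = sign(-0.5585)*max(|-0.5585| - 1.95, 0) = 0.0
prox(x) = [1.7623, 0.0]
||prox(x)||_1 = 1.7623 + 0.0 = 1.7623


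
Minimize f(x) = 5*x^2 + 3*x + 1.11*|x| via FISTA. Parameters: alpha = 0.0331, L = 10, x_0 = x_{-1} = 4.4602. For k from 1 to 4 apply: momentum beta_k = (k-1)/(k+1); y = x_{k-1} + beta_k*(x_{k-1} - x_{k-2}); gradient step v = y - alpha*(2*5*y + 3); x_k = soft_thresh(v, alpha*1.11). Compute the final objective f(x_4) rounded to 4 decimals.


FISTA on f(x) = 5*x^2 + 3*x + 1.11*|x|
L = 10, alpha = 0.0331
Iteration 1: beta = 0.0, y = 4.4602 + 0.0*(4.4602 - 4.4602) = 4.4602
  grad(y) = 47.602, v = y - alpha*grad = 2.8846
  prox(v) = soft_thresh(2.8846, 0.0367) = 2.8478
Iteration 2: beta = 0.3333, y = 2.8478 + 0.3333*(2.8478 - 4.4602) = 2.3104
  grad(y) = 26.1038, v = y - alpha*grad = 1.4463
  prox(v) = soft_thresh(1.4463, 0.0367) = 1.4096
Iteration 3: beta = 0.5, y = 1.4096 + 0.5*(1.4096 - 2.8478) = 0.6905
  grad(y) = 9.9049, v = y - alpha*grad = 0.3626
  prox(v) = soft_thresh(0.3626, 0.0367) = 0.3259
Iteration 4: beta = 0.6, y = 0.3259 + 0.6*(0.3259 - 1.4096) = -0.3243
  grad(y) = -0.2433, v = y - alpha*grad = -0.3163
  prox(v) = soft_thresh(-0.3163, 0.0367) = -0.2795
f(x_4) = 5*(-0.2795)^2 + 3*(-0.2795) + 1.11*|-0.2795| = -0.1376


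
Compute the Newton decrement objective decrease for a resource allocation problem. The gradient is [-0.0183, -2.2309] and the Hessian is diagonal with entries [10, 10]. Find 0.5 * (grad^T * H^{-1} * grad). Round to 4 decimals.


Step 1: H is diagonal, so H^(-1) * g = [-0.0018, -0.2231].
Step 2: g^T H^(-1) g = sum_i g_i^2 / H_ii
  = (-0.0183)^2/10 + (-2.2309)^2/10
  = 0.0 + 0.4977 = 0.4977
Step 3: Objective decrease = 0.5 * g^T H^(-1) g = 0.2489


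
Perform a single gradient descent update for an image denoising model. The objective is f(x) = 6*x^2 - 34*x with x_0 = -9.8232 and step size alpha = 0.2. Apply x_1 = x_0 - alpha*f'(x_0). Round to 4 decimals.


We compute the gradient at x_0 and apply the update.
f'(x) = 12*x - 34
f'(-9.8232) = 12*-9.8232 - 34 = -151.8784
x_1 = -9.8232 - 0.2*-151.8784 = 20.5525


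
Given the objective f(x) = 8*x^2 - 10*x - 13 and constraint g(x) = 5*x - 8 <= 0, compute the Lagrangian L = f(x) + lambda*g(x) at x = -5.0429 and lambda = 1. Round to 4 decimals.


Step 1: Evaluate f(x).
f(-5.0429) = 8*(-5.0429)^2 - 10*(-5.0429) - 13 = 240.8757
Step 2: Evaluate g(x).
g(-5.0429) = 5*-5.0429 - 8 = -33.2145
Step 3: Compute Lagrangian.
L = 240.8757 + 1*-33.2145 = 207.6612


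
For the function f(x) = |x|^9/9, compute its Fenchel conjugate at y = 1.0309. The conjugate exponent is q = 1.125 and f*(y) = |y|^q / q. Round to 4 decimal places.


The conjugate exponent q satisfies 1/p + 1/q = 1.
p = 9, so q = 9/(9 - 1) = 1.125
|y|^q = 1.0309^1.125 = 1.0348
f*(1.0309) = 1.0348 / 1.125 = 0.9198


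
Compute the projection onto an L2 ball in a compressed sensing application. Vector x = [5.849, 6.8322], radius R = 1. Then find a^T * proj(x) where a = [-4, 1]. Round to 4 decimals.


Step 1: Compute ||x|| (intermediates to 6 decimals).
||x|| = sqrt(5.849^2 + 6.8322^2) = 8.993873
Step 2: Project.
Since ||x|| > R, scale = R/||x|| = 1/8.993873 = 0.111187, proj(x) = scale * x
proj(x) = [0.650333, 0.759652]
Step 3: Dot product.
a^T * proj(x) = -4*0.650333 + 1*0.759652 = -1.8417


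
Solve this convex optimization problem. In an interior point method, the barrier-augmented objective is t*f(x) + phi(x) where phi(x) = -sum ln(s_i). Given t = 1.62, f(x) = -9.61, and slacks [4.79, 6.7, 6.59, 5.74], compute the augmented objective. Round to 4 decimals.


Step 1: Compute log-barrier.
ln values: [1.5665, 1.9021, 1.8856, 1.7475]
phi = -(1.5665 + 1.9021 + 1.8856 + 1.7475) = -7.1017
Step 2: Compute augmented objective.
t*f(x) = 1.62*-9.61 = -15.5682
Total = -15.5682 - 7.1017 = -22.6699


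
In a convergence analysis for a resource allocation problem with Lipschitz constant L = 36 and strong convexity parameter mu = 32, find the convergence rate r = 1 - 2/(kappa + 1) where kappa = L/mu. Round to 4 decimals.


Step 1: Compute the condition number.
kappa = L/mu = 36/32 = 1.125
Step 2: Compute the convergence rate.
r = 1 - 2/(kappa + 1) = 1 - 2*mu/(L + mu) = (L - mu)/(L + mu) = 4/68 = 0.0588


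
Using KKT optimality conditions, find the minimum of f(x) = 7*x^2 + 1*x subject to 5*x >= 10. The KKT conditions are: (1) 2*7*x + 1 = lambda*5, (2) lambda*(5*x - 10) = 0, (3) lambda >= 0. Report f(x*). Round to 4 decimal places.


Step 1: Try lambda = 0 (constraint inactive).
x_unc = -1/(2*7) = -0.0714
Check: 5*-0.0714 = -0.357 < 10 -- violated!
Step 2: Constraint must be active: 5*x = 10
x* = 10/5 = 2.0
lambda = (2*7*2.0 + 1)/5 = 5.8
Step 3: Compute optimal value.
f(x*) = 7*2.0^2 + 1*2.0 = 30.0


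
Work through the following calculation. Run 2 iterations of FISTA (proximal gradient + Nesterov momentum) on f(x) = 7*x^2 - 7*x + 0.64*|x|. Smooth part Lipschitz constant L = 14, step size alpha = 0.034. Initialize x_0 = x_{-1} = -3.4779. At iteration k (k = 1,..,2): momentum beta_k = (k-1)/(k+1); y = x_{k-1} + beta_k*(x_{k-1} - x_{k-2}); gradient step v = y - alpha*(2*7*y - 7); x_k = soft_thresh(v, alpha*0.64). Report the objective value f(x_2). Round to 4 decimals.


FISTA on f(x) = 7*x^2 - 7*x + 0.64*|x|
L = 14, alpha = 0.034
Iteration 1: beta = 0.0, y = -3.4779 + 0.0*(-3.4779 + 3.4779) = -3.4779
  grad(y) = -55.6906, v = y - alpha*grad = -1.5844
  prox(v) = soft_thresh(-1.5844, 0.0218) = -1.5627
Iteration 2: beta = 0.3333, y = -1.5627 + 0.3333*(-1.5627 + 3.4779) = -0.9242
  grad(y) = -19.9394, v = y - alpha*grad = -0.2463
  prox(v) = soft_thresh(-0.2463, 0.0218) = -0.2245
f(x_2) = 7*(-0.2245)^2 - 7*(-0.2245) + 0.64*|-0.2245| = 2.0685
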